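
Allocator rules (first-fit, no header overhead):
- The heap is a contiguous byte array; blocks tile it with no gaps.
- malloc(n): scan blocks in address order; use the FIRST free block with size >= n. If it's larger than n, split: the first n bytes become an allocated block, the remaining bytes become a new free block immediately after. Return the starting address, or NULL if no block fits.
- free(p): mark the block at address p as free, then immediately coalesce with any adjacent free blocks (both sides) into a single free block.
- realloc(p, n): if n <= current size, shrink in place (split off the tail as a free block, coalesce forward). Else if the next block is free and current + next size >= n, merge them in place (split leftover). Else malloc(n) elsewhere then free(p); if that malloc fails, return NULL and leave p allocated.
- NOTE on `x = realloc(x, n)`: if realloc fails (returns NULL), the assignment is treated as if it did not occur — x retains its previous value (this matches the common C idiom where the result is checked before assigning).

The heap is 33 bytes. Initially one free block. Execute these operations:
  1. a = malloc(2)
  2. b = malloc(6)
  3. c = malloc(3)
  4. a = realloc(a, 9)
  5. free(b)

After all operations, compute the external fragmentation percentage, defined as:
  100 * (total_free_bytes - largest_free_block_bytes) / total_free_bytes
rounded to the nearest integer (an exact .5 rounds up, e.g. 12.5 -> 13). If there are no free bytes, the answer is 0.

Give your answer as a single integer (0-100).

Answer: 38

Derivation:
Op 1: a = malloc(2) -> a = 0; heap: [0-1 ALLOC][2-32 FREE]
Op 2: b = malloc(6) -> b = 2; heap: [0-1 ALLOC][2-7 ALLOC][8-32 FREE]
Op 3: c = malloc(3) -> c = 8; heap: [0-1 ALLOC][2-7 ALLOC][8-10 ALLOC][11-32 FREE]
Op 4: a = realloc(a, 9) -> a = 11; heap: [0-1 FREE][2-7 ALLOC][8-10 ALLOC][11-19 ALLOC][20-32 FREE]
Op 5: free(b) -> (freed b); heap: [0-7 FREE][8-10 ALLOC][11-19 ALLOC][20-32 FREE]
Free blocks: [8 13] total_free=21 largest=13 -> 100*(21-13)/21 = 800/21 ≈ 38.095 -> rounds to 38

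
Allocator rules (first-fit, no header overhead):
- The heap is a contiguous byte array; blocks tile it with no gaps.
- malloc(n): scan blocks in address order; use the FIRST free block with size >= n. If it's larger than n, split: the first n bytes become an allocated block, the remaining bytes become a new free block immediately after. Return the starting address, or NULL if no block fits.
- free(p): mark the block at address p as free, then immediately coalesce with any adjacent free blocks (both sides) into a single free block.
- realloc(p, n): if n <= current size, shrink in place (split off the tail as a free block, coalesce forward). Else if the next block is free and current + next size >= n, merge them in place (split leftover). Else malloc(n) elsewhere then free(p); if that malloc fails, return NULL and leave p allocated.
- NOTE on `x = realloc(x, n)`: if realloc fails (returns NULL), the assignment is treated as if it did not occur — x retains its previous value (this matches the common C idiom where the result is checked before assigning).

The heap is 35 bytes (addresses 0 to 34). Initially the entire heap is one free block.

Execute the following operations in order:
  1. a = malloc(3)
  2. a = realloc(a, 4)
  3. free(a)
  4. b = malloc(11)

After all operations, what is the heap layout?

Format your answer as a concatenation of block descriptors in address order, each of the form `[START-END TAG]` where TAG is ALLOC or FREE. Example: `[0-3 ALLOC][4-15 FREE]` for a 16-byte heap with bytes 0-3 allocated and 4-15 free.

Op 1: a = malloc(3) -> a = 0; heap: [0-2 ALLOC][3-34 FREE]
Op 2: a = realloc(a, 4) -> a = 0; heap: [0-3 ALLOC][4-34 FREE]
Op 3: free(a) -> (freed a); heap: [0-34 FREE]
Op 4: b = malloc(11) -> b = 0; heap: [0-10 ALLOC][11-34 FREE]

Answer: [0-10 ALLOC][11-34 FREE]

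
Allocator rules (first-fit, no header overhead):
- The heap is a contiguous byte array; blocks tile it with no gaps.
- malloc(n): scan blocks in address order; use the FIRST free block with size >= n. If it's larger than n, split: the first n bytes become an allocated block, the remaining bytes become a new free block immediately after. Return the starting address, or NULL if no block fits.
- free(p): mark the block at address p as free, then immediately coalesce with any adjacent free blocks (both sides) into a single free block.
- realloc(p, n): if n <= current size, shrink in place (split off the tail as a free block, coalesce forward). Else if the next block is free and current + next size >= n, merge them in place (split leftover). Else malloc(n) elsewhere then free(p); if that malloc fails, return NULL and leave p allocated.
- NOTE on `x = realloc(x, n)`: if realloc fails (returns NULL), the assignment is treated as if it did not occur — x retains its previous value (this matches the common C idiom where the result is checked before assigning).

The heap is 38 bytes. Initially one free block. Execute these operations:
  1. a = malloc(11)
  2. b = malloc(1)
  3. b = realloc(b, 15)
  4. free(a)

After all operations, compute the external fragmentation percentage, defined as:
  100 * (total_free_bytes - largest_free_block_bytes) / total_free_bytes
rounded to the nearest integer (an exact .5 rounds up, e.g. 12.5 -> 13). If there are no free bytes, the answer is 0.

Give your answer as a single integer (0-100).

Answer: 48

Derivation:
Op 1: a = malloc(11) -> a = 0; heap: [0-10 ALLOC][11-37 FREE]
Op 2: b = malloc(1) -> b = 11; heap: [0-10 ALLOC][11-11 ALLOC][12-37 FREE]
Op 3: b = realloc(b, 15) -> b = 11; heap: [0-10 ALLOC][11-25 ALLOC][26-37 FREE]
Op 4: free(a) -> (freed a); heap: [0-10 FREE][11-25 ALLOC][26-37 FREE]
Free blocks: [11 12] total_free=23 largest=12 -> 100*(23-12)/23 = 1100/23 ≈ 47.826 -> rounds to 48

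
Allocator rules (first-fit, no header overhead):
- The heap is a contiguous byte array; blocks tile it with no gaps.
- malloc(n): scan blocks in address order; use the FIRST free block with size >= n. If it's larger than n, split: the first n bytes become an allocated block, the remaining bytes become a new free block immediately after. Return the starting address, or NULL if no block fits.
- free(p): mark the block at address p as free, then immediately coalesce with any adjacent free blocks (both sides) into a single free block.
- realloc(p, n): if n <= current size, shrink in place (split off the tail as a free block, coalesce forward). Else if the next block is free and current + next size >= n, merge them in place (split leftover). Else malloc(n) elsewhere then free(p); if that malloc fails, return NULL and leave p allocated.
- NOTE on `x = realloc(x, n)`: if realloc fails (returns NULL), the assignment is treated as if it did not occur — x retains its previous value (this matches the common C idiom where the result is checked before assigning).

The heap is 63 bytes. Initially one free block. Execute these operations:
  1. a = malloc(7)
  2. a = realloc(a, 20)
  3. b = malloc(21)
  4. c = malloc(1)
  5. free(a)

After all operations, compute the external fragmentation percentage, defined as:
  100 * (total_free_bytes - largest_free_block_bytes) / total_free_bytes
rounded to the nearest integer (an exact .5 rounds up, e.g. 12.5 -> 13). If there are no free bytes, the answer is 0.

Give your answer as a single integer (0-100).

Op 1: a = malloc(7) -> a = 0; heap: [0-6 ALLOC][7-62 FREE]
Op 2: a = realloc(a, 20) -> a = 0; heap: [0-19 ALLOC][20-62 FREE]
Op 3: b = malloc(21) -> b = 20; heap: [0-19 ALLOC][20-40 ALLOC][41-62 FREE]
Op 4: c = malloc(1) -> c = 41; heap: [0-19 ALLOC][20-40 ALLOC][41-41 ALLOC][42-62 FREE]
Op 5: free(a) -> (freed a); heap: [0-19 FREE][20-40 ALLOC][41-41 ALLOC][42-62 FREE]
Free blocks: [20 21] total_free=41 largest=21 -> 100*(41-21)/41 = 2000/41 ≈ 48.780 -> rounds to 49

Answer: 49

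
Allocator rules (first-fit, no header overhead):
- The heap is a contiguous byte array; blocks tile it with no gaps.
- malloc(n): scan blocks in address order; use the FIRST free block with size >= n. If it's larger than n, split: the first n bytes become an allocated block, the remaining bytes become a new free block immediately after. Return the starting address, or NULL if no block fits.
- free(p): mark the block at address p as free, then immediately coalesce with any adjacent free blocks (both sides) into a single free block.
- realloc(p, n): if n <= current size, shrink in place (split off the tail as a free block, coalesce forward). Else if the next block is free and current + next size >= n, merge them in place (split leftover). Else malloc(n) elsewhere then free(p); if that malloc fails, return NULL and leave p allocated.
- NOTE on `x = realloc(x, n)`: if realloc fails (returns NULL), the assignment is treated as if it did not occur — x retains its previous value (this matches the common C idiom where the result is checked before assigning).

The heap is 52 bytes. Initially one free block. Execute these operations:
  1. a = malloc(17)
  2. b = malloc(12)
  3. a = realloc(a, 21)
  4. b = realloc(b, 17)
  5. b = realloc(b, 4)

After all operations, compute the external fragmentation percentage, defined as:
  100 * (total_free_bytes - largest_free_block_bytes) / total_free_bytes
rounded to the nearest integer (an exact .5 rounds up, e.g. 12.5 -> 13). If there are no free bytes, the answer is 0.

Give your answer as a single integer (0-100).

Op 1: a = malloc(17) -> a = 0; heap: [0-16 ALLOC][17-51 FREE]
Op 2: b = malloc(12) -> b = 17; heap: [0-16 ALLOC][17-28 ALLOC][29-51 FREE]
Op 3: a = realloc(a, 21) -> a = 29; heap: [0-16 FREE][17-28 ALLOC][29-49 ALLOC][50-51 FREE]
Op 4: b = realloc(b, 17) -> b = 0; heap: [0-16 ALLOC][17-28 FREE][29-49 ALLOC][50-51 FREE]
Op 5: b = realloc(b, 4) -> b = 0; heap: [0-3 ALLOC][4-28 FREE][29-49 ALLOC][50-51 FREE]
Free blocks: [25 2] total_free=27 largest=25 -> 100*(27-25)/27 = 200/27 ≈ 7.407 -> rounds to 7

Answer: 7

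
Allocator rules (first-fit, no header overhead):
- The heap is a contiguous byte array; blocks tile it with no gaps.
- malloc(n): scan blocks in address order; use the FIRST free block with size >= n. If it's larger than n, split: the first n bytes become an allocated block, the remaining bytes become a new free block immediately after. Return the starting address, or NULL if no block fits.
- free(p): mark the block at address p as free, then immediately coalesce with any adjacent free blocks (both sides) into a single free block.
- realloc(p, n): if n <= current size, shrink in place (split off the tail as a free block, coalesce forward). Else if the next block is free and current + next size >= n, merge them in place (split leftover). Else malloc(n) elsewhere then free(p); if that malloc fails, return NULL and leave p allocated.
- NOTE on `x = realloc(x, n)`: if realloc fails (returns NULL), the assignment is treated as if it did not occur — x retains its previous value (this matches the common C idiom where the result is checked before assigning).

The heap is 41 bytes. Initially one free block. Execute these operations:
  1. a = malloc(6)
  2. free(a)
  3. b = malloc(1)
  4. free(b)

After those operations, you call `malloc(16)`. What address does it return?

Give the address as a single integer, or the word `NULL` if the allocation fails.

Op 1: a = malloc(6) -> a = 0; heap: [0-5 ALLOC][6-40 FREE]
Op 2: free(a) -> (freed a); heap: [0-40 FREE]
Op 3: b = malloc(1) -> b = 0; heap: [0-0 ALLOC][1-40 FREE]
Op 4: free(b) -> (freed b); heap: [0-40 FREE]
malloc(16): first-fit scan over [0-40 FREE] -> 0

Answer: 0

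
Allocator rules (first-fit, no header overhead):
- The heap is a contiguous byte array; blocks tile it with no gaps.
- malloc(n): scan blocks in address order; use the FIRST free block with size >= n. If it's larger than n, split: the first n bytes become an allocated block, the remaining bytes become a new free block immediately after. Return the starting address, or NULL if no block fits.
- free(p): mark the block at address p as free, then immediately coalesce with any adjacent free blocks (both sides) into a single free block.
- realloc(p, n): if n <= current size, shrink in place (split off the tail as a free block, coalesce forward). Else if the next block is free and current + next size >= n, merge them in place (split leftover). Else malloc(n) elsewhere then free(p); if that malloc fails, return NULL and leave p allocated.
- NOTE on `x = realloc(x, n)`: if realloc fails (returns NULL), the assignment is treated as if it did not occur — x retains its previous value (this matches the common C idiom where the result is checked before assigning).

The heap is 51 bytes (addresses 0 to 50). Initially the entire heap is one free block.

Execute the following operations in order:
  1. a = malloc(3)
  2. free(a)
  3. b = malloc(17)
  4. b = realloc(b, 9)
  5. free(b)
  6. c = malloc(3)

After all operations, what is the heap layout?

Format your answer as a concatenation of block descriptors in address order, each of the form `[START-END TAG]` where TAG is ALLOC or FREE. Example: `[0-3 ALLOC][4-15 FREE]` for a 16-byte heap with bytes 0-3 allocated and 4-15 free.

Answer: [0-2 ALLOC][3-50 FREE]

Derivation:
Op 1: a = malloc(3) -> a = 0; heap: [0-2 ALLOC][3-50 FREE]
Op 2: free(a) -> (freed a); heap: [0-50 FREE]
Op 3: b = malloc(17) -> b = 0; heap: [0-16 ALLOC][17-50 FREE]
Op 4: b = realloc(b, 9) -> b = 0; heap: [0-8 ALLOC][9-50 FREE]
Op 5: free(b) -> (freed b); heap: [0-50 FREE]
Op 6: c = malloc(3) -> c = 0; heap: [0-2 ALLOC][3-50 FREE]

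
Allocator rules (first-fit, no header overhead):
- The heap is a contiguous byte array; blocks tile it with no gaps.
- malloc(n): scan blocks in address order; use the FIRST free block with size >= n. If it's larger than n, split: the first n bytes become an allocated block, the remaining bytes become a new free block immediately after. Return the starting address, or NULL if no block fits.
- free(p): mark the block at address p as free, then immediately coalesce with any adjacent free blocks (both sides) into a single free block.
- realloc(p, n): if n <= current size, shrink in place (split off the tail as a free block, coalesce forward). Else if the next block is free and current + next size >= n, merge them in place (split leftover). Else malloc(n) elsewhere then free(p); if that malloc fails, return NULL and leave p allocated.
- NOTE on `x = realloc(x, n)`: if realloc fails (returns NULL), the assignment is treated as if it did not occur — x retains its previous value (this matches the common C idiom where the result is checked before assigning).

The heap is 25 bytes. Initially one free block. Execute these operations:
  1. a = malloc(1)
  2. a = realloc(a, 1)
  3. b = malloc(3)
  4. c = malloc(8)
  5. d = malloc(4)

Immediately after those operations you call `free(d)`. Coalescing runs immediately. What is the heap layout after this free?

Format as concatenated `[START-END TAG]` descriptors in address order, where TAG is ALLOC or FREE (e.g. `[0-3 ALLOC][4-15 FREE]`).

Op 1: a = malloc(1) -> a = 0; heap: [0-0 ALLOC][1-24 FREE]
Op 2: a = realloc(a, 1) -> a = 0; heap: [0-0 ALLOC][1-24 FREE]
Op 3: b = malloc(3) -> b = 1; heap: [0-0 ALLOC][1-3 ALLOC][4-24 FREE]
Op 4: c = malloc(8) -> c = 4; heap: [0-0 ALLOC][1-3 ALLOC][4-11 ALLOC][12-24 FREE]
Op 5: d = malloc(4) -> d = 12; heap: [0-0 ALLOC][1-3 ALLOC][4-11 ALLOC][12-15 ALLOC][16-24 FREE]
free(d): d = 12 -> block [12-15 ALLOC]; mark free, coalesce with adjacent free neighbors -> [0-0 ALLOC][1-3 ALLOC][4-11 ALLOC][12-24 FREE]

Answer: [0-0 ALLOC][1-3 ALLOC][4-11 ALLOC][12-24 FREE]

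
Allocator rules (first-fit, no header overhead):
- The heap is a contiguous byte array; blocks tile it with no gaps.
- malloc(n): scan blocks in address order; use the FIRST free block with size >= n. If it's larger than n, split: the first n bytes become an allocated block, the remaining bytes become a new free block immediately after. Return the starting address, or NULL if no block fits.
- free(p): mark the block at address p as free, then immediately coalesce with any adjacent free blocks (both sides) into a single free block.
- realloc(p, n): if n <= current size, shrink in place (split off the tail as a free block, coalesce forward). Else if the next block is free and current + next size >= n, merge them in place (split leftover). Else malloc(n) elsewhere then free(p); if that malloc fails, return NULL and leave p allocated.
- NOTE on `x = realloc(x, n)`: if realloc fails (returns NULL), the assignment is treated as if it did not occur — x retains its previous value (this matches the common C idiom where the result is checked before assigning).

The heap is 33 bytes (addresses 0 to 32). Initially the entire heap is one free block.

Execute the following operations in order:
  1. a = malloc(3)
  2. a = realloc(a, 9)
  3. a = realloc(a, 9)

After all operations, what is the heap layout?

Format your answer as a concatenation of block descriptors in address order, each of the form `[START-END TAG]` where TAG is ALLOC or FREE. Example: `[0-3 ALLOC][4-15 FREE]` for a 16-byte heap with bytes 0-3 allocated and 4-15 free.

Op 1: a = malloc(3) -> a = 0; heap: [0-2 ALLOC][3-32 FREE]
Op 2: a = realloc(a, 9) -> a = 0; heap: [0-8 ALLOC][9-32 FREE]
Op 3: a = realloc(a, 9) -> a = 0; heap: [0-8 ALLOC][9-32 FREE]

Answer: [0-8 ALLOC][9-32 FREE]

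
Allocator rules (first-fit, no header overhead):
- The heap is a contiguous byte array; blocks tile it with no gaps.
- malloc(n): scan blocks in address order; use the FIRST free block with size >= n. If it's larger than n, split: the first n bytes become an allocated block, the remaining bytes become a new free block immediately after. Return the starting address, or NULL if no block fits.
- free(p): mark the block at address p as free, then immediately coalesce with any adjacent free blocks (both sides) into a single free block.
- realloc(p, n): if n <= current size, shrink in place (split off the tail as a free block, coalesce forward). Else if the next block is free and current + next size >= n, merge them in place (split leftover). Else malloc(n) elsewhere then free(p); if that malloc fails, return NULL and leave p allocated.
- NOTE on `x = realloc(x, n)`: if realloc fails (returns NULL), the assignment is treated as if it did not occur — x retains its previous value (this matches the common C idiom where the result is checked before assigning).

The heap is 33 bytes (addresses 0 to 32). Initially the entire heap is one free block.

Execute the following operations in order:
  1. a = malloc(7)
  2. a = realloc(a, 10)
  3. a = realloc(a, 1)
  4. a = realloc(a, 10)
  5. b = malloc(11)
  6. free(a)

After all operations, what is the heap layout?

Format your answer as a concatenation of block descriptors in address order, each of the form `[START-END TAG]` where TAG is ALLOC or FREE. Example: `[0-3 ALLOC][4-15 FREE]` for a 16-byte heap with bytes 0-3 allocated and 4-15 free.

Answer: [0-9 FREE][10-20 ALLOC][21-32 FREE]

Derivation:
Op 1: a = malloc(7) -> a = 0; heap: [0-6 ALLOC][7-32 FREE]
Op 2: a = realloc(a, 10) -> a = 0; heap: [0-9 ALLOC][10-32 FREE]
Op 3: a = realloc(a, 1) -> a = 0; heap: [0-0 ALLOC][1-32 FREE]
Op 4: a = realloc(a, 10) -> a = 0; heap: [0-9 ALLOC][10-32 FREE]
Op 5: b = malloc(11) -> b = 10; heap: [0-9 ALLOC][10-20 ALLOC][21-32 FREE]
Op 6: free(a) -> (freed a); heap: [0-9 FREE][10-20 ALLOC][21-32 FREE]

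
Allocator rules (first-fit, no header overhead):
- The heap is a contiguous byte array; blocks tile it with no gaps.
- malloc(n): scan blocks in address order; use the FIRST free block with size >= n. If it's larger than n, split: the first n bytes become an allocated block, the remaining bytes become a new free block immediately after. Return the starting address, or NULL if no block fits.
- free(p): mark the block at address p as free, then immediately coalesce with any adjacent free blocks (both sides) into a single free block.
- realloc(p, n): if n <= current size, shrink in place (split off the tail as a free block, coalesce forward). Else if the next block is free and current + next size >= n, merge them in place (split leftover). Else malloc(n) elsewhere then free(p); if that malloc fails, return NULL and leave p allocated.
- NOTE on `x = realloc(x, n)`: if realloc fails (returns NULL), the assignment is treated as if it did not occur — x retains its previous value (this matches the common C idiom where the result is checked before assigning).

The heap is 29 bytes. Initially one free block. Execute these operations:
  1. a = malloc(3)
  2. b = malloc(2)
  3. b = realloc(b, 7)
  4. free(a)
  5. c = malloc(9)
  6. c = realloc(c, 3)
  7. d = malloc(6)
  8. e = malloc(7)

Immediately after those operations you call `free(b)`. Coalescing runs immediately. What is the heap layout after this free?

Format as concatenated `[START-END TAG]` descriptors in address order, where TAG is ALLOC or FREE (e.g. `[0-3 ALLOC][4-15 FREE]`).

Answer: [0-9 FREE][10-12 ALLOC][13-18 ALLOC][19-25 ALLOC][26-28 FREE]

Derivation:
Op 1: a = malloc(3) -> a = 0; heap: [0-2 ALLOC][3-28 FREE]
Op 2: b = malloc(2) -> b = 3; heap: [0-2 ALLOC][3-4 ALLOC][5-28 FREE]
Op 3: b = realloc(b, 7) -> b = 3; heap: [0-2 ALLOC][3-9 ALLOC][10-28 FREE]
Op 4: free(a) -> (freed a); heap: [0-2 FREE][3-9 ALLOC][10-28 FREE]
Op 5: c = malloc(9) -> c = 10; heap: [0-2 FREE][3-9 ALLOC][10-18 ALLOC][19-28 FREE]
Op 6: c = realloc(c, 3) -> c = 10; heap: [0-2 FREE][3-9 ALLOC][10-12 ALLOC][13-28 FREE]
Op 7: d = malloc(6) -> d = 13; heap: [0-2 FREE][3-9 ALLOC][10-12 ALLOC][13-18 ALLOC][19-28 FREE]
Op 8: e = malloc(7) -> e = 19; heap: [0-2 FREE][3-9 ALLOC][10-12 ALLOC][13-18 ALLOC][19-25 ALLOC][26-28 FREE]
free(b): b = 3 -> block [3-9 ALLOC]; mark free, coalesce with adjacent free neighbors -> [0-9 FREE][10-12 ALLOC][13-18 ALLOC][19-25 ALLOC][26-28 FREE]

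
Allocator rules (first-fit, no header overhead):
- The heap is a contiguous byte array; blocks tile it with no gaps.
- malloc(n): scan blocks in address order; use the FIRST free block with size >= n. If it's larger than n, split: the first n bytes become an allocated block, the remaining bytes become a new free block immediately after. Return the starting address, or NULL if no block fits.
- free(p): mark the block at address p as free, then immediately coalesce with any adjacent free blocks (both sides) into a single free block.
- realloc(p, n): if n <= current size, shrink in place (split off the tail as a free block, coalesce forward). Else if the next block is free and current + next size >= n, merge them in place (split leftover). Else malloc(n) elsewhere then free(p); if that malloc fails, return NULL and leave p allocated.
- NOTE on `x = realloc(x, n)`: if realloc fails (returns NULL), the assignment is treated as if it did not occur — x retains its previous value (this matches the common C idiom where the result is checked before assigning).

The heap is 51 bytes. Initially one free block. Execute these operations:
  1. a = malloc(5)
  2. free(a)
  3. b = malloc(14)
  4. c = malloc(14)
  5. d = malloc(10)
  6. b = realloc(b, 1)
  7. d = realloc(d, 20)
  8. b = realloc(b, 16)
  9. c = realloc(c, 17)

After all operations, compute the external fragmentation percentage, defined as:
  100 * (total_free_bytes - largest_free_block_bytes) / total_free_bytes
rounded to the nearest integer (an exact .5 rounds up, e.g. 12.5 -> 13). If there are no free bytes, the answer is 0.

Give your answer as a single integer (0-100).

Answer: 19

Derivation:
Op 1: a = malloc(5) -> a = 0; heap: [0-4 ALLOC][5-50 FREE]
Op 2: free(a) -> (freed a); heap: [0-50 FREE]
Op 3: b = malloc(14) -> b = 0; heap: [0-13 ALLOC][14-50 FREE]
Op 4: c = malloc(14) -> c = 14; heap: [0-13 ALLOC][14-27 ALLOC][28-50 FREE]
Op 5: d = malloc(10) -> d = 28; heap: [0-13 ALLOC][14-27 ALLOC][28-37 ALLOC][38-50 FREE]
Op 6: b = realloc(b, 1) -> b = 0; heap: [0-0 ALLOC][1-13 FREE][14-27 ALLOC][28-37 ALLOC][38-50 FREE]
Op 7: d = realloc(d, 20) -> d = 28; heap: [0-0 ALLOC][1-13 FREE][14-27 ALLOC][28-47 ALLOC][48-50 FREE]
Op 8: b = realloc(b, 16) -> NULL (b unchanged); heap: [0-0 ALLOC][1-13 FREE][14-27 ALLOC][28-47 ALLOC][48-50 FREE]
Op 9: c = realloc(c, 17) -> NULL (c unchanged); heap: [0-0 ALLOC][1-13 FREE][14-27 ALLOC][28-47 ALLOC][48-50 FREE]
Free blocks: [13 3] total_free=16 largest=13 -> 100*(16-13)/16 = 300/16 = 18.75 -> rounds to 19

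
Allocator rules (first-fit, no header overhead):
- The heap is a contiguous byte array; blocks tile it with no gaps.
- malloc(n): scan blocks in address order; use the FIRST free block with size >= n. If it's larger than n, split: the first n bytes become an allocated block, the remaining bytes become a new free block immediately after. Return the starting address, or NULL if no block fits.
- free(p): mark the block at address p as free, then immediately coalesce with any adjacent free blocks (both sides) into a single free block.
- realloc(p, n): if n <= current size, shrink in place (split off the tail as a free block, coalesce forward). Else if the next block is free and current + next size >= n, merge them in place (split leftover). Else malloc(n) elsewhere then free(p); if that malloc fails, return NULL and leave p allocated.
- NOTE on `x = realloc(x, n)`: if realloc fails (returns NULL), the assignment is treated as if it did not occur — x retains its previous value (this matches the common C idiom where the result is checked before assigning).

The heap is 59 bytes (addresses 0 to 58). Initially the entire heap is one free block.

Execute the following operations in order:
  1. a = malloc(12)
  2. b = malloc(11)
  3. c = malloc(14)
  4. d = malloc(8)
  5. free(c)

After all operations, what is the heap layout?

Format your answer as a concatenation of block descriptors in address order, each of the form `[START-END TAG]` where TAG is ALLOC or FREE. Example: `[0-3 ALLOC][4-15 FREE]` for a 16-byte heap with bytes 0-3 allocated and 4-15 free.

Op 1: a = malloc(12) -> a = 0; heap: [0-11 ALLOC][12-58 FREE]
Op 2: b = malloc(11) -> b = 12; heap: [0-11 ALLOC][12-22 ALLOC][23-58 FREE]
Op 3: c = malloc(14) -> c = 23; heap: [0-11 ALLOC][12-22 ALLOC][23-36 ALLOC][37-58 FREE]
Op 4: d = malloc(8) -> d = 37; heap: [0-11 ALLOC][12-22 ALLOC][23-36 ALLOC][37-44 ALLOC][45-58 FREE]
Op 5: free(c) -> (freed c); heap: [0-11 ALLOC][12-22 ALLOC][23-36 FREE][37-44 ALLOC][45-58 FREE]

Answer: [0-11 ALLOC][12-22 ALLOC][23-36 FREE][37-44 ALLOC][45-58 FREE]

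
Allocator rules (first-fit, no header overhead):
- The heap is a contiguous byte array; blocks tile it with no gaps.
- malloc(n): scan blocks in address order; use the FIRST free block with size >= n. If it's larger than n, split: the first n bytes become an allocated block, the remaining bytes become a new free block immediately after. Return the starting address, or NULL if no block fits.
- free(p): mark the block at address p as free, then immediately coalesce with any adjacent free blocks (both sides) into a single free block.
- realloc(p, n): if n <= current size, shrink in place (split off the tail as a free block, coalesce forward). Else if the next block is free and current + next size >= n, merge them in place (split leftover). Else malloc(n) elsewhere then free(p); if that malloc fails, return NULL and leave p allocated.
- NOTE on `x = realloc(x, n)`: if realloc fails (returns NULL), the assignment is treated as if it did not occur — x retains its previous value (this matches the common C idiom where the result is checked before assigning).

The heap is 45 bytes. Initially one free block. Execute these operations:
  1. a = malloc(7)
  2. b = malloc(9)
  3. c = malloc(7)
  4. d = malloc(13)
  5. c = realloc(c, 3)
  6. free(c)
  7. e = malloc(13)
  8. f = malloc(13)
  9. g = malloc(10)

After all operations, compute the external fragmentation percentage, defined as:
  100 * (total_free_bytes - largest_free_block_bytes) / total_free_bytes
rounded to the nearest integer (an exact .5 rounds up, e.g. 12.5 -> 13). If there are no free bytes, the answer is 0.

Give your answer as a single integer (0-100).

Answer: 44

Derivation:
Op 1: a = malloc(7) -> a = 0; heap: [0-6 ALLOC][7-44 FREE]
Op 2: b = malloc(9) -> b = 7; heap: [0-6 ALLOC][7-15 ALLOC][16-44 FREE]
Op 3: c = malloc(7) -> c = 16; heap: [0-6 ALLOC][7-15 ALLOC][16-22 ALLOC][23-44 FREE]
Op 4: d = malloc(13) -> d = 23; heap: [0-6 ALLOC][7-15 ALLOC][16-22 ALLOC][23-35 ALLOC][36-44 FREE]
Op 5: c = realloc(c, 3) -> c = 16; heap: [0-6 ALLOC][7-15 ALLOC][16-18 ALLOC][19-22 FREE][23-35 ALLOC][36-44 FREE]
Op 6: free(c) -> (freed c); heap: [0-6 ALLOC][7-15 ALLOC][16-22 FREE][23-35 ALLOC][36-44 FREE]
Op 7: e = malloc(13) -> e = NULL; heap: [0-6 ALLOC][7-15 ALLOC][16-22 FREE][23-35 ALLOC][36-44 FREE]
Op 8: f = malloc(13) -> f = NULL; heap: [0-6 ALLOC][7-15 ALLOC][16-22 FREE][23-35 ALLOC][36-44 FREE]
Op 9: g = malloc(10) -> g = NULL; heap: [0-6 ALLOC][7-15 ALLOC][16-22 FREE][23-35 ALLOC][36-44 FREE]
Free blocks: [7 9] total_free=16 largest=9 -> 100*(16-9)/16 = 700/16 = 43.75 -> rounds to 44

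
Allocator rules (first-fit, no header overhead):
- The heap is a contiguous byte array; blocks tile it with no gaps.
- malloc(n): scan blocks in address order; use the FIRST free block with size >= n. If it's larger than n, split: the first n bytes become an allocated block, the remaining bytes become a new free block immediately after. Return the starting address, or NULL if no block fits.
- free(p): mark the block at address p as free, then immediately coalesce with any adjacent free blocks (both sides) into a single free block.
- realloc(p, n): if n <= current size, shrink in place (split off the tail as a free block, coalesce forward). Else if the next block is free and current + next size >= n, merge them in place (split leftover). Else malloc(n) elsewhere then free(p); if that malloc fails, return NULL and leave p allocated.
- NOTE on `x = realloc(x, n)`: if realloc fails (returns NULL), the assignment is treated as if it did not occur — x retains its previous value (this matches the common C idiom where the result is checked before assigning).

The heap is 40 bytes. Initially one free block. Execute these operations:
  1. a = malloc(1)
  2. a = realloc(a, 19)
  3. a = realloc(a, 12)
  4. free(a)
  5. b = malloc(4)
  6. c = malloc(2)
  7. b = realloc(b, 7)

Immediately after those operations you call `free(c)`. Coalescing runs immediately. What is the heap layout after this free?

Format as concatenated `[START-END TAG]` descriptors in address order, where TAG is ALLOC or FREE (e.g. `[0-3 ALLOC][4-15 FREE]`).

Op 1: a = malloc(1) -> a = 0; heap: [0-0 ALLOC][1-39 FREE]
Op 2: a = realloc(a, 19) -> a = 0; heap: [0-18 ALLOC][19-39 FREE]
Op 3: a = realloc(a, 12) -> a = 0; heap: [0-11 ALLOC][12-39 FREE]
Op 4: free(a) -> (freed a); heap: [0-39 FREE]
Op 5: b = malloc(4) -> b = 0; heap: [0-3 ALLOC][4-39 FREE]
Op 6: c = malloc(2) -> c = 4; heap: [0-3 ALLOC][4-5 ALLOC][6-39 FREE]
Op 7: b = realloc(b, 7) -> b = 6; heap: [0-3 FREE][4-5 ALLOC][6-12 ALLOC][13-39 FREE]
free(c): c = 4 -> block [4-5 ALLOC]; mark free, coalesce with adjacent free neighbors -> [0-5 FREE][6-12 ALLOC][13-39 FREE]

Answer: [0-5 FREE][6-12 ALLOC][13-39 FREE]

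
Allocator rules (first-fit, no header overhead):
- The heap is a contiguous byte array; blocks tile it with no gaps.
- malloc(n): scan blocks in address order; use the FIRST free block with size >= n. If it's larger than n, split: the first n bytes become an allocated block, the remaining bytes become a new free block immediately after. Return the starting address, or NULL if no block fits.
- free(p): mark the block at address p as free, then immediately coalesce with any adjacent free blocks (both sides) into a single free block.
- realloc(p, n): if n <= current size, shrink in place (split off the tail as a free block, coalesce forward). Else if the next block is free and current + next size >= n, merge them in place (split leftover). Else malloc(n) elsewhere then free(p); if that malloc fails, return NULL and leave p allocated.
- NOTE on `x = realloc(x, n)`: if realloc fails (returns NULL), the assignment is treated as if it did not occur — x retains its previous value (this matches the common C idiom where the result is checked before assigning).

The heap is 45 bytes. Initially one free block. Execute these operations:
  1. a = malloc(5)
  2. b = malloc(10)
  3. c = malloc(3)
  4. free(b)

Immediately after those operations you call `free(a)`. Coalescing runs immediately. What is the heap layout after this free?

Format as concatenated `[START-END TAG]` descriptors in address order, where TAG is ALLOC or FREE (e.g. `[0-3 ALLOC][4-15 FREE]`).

Op 1: a = malloc(5) -> a = 0; heap: [0-4 ALLOC][5-44 FREE]
Op 2: b = malloc(10) -> b = 5; heap: [0-4 ALLOC][5-14 ALLOC][15-44 FREE]
Op 3: c = malloc(3) -> c = 15; heap: [0-4 ALLOC][5-14 ALLOC][15-17 ALLOC][18-44 FREE]
Op 4: free(b) -> (freed b); heap: [0-4 ALLOC][5-14 FREE][15-17 ALLOC][18-44 FREE]
free(a): a = 0 -> block [0-4 ALLOC]; mark free, coalesce with adjacent free neighbors -> [0-14 FREE][15-17 ALLOC][18-44 FREE]

Answer: [0-14 FREE][15-17 ALLOC][18-44 FREE]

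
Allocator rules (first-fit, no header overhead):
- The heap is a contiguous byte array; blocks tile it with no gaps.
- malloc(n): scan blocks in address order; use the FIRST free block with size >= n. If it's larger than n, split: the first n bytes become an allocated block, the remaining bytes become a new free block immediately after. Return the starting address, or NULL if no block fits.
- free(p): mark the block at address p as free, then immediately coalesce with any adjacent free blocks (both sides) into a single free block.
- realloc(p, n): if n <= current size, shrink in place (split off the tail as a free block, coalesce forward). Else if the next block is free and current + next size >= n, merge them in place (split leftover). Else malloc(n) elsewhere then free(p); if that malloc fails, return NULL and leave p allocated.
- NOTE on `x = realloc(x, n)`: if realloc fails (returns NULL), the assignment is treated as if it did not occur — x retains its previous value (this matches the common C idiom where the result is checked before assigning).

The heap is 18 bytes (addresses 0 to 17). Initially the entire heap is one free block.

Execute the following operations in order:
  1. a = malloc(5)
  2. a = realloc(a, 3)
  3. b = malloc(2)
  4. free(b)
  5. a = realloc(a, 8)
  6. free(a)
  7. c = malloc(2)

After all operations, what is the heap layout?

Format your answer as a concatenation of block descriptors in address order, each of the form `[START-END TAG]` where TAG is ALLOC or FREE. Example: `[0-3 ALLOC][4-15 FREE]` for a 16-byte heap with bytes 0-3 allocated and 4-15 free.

Answer: [0-1 ALLOC][2-17 FREE]

Derivation:
Op 1: a = malloc(5) -> a = 0; heap: [0-4 ALLOC][5-17 FREE]
Op 2: a = realloc(a, 3) -> a = 0; heap: [0-2 ALLOC][3-17 FREE]
Op 3: b = malloc(2) -> b = 3; heap: [0-2 ALLOC][3-4 ALLOC][5-17 FREE]
Op 4: free(b) -> (freed b); heap: [0-2 ALLOC][3-17 FREE]
Op 5: a = realloc(a, 8) -> a = 0; heap: [0-7 ALLOC][8-17 FREE]
Op 6: free(a) -> (freed a); heap: [0-17 FREE]
Op 7: c = malloc(2) -> c = 0; heap: [0-1 ALLOC][2-17 FREE]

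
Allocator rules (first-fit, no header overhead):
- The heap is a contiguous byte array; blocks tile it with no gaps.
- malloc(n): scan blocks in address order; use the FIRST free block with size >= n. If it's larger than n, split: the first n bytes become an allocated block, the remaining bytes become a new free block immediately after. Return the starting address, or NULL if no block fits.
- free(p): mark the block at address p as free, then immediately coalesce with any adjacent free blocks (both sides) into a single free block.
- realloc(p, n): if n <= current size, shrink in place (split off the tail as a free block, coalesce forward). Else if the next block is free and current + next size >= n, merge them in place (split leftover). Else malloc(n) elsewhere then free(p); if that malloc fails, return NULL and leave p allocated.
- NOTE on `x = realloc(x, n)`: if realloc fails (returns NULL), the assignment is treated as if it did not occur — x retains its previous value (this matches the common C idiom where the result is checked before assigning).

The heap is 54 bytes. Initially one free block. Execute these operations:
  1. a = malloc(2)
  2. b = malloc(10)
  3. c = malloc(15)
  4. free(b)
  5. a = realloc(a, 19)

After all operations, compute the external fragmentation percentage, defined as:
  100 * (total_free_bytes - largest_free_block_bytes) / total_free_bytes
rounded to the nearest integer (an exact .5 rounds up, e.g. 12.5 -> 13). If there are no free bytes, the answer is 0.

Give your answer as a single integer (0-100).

Answer: 40

Derivation:
Op 1: a = malloc(2) -> a = 0; heap: [0-1 ALLOC][2-53 FREE]
Op 2: b = malloc(10) -> b = 2; heap: [0-1 ALLOC][2-11 ALLOC][12-53 FREE]
Op 3: c = malloc(15) -> c = 12; heap: [0-1 ALLOC][2-11 ALLOC][12-26 ALLOC][27-53 FREE]
Op 4: free(b) -> (freed b); heap: [0-1 ALLOC][2-11 FREE][12-26 ALLOC][27-53 FREE]
Op 5: a = realloc(a, 19) -> a = 27; heap: [0-11 FREE][12-26 ALLOC][27-45 ALLOC][46-53 FREE]
Free blocks: [12 8] total_free=20 largest=12 -> 100*(20-12)/20 = 800/20 = 40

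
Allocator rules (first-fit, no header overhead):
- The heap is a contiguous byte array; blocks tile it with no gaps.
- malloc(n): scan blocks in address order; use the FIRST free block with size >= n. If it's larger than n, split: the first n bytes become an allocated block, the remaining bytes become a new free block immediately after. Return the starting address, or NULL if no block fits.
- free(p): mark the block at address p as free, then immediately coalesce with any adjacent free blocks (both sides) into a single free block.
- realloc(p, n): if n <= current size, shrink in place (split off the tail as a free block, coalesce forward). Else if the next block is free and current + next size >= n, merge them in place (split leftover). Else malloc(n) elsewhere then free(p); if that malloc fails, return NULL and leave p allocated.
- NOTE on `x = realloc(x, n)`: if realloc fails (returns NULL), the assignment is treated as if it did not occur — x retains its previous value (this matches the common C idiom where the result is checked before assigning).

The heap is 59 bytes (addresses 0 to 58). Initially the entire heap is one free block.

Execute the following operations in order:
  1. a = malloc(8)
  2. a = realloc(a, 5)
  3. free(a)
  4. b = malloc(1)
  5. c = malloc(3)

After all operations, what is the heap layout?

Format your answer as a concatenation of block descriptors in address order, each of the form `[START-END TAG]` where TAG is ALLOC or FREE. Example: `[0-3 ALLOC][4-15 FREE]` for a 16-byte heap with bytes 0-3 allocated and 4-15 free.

Answer: [0-0 ALLOC][1-3 ALLOC][4-58 FREE]

Derivation:
Op 1: a = malloc(8) -> a = 0; heap: [0-7 ALLOC][8-58 FREE]
Op 2: a = realloc(a, 5) -> a = 0; heap: [0-4 ALLOC][5-58 FREE]
Op 3: free(a) -> (freed a); heap: [0-58 FREE]
Op 4: b = malloc(1) -> b = 0; heap: [0-0 ALLOC][1-58 FREE]
Op 5: c = malloc(3) -> c = 1; heap: [0-0 ALLOC][1-3 ALLOC][4-58 FREE]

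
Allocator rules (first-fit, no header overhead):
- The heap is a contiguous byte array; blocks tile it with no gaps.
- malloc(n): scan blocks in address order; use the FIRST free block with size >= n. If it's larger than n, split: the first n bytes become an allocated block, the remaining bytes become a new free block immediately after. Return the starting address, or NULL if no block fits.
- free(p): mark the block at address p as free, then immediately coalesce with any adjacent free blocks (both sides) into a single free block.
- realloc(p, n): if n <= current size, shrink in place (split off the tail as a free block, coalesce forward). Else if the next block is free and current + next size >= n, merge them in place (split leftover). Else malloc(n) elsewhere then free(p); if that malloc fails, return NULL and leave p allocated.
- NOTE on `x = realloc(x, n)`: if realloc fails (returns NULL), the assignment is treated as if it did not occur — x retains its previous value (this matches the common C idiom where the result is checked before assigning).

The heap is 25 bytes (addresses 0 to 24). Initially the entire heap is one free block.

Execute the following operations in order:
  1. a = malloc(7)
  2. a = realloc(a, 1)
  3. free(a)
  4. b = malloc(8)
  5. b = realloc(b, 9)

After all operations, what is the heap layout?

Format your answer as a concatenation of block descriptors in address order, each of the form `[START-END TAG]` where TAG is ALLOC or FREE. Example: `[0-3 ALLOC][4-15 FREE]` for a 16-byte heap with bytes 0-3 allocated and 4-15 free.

Answer: [0-8 ALLOC][9-24 FREE]

Derivation:
Op 1: a = malloc(7) -> a = 0; heap: [0-6 ALLOC][7-24 FREE]
Op 2: a = realloc(a, 1) -> a = 0; heap: [0-0 ALLOC][1-24 FREE]
Op 3: free(a) -> (freed a); heap: [0-24 FREE]
Op 4: b = malloc(8) -> b = 0; heap: [0-7 ALLOC][8-24 FREE]
Op 5: b = realloc(b, 9) -> b = 0; heap: [0-8 ALLOC][9-24 FREE]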